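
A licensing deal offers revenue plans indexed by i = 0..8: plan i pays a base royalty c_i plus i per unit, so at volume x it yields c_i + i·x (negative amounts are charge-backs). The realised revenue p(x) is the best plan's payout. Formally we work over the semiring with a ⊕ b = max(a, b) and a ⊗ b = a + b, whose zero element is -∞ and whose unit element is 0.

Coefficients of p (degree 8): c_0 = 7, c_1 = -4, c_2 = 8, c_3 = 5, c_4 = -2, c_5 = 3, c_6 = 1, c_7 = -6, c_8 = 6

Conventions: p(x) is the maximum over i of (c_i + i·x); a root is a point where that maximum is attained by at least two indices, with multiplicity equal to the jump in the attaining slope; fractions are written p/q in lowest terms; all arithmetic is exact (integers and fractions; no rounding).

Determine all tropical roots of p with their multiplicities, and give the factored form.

hull edge (i=0, c=7) to (i=2, c=8): slope 1/2, span 2
hull edge (i=2, c=8) to (i=8, c=6): slope -1/3, span 6
Factored form: p(x) = 6 ⊗ (x ⊕ (-1/2)) ⊗ (x ⊕ (-1/2)) ⊗ (x ⊕ 1/3) ⊗ (x ⊕ 1/3) ⊗ (x ⊕ 1/3) ⊗ (x ⊕ 1/3) ⊗ (x ⊕ 1/3) ⊗ (x ⊕ 1/3)
Answer: roots = -1/2 (mult 2), 1/3 (mult 6)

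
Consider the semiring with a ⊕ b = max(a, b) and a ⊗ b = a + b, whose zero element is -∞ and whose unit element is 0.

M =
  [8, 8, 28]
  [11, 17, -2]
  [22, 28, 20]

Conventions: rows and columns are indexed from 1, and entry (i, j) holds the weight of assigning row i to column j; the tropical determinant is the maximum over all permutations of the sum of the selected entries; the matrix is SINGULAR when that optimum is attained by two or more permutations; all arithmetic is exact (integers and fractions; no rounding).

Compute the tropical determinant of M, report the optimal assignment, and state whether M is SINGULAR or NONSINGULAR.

σ = (1, 2, 3): 8 + 17 + 20 = 45
σ = (1, 3, 2): 8 + (-2) + 28 = 34
σ = (2, 1, 3): 8 + 11 + 20 = 39
σ = (2, 3, 1): 8 + (-2) + 22 = 28
σ = (3, 1, 2): 28 + 11 + 28 = 67
σ = (3, 2, 1): 28 + 17 + 22 = 67
Optimal value attained by: σ = (3, 1, 2).
Answer: det⊕(M) = 67; verdict: SINGULAR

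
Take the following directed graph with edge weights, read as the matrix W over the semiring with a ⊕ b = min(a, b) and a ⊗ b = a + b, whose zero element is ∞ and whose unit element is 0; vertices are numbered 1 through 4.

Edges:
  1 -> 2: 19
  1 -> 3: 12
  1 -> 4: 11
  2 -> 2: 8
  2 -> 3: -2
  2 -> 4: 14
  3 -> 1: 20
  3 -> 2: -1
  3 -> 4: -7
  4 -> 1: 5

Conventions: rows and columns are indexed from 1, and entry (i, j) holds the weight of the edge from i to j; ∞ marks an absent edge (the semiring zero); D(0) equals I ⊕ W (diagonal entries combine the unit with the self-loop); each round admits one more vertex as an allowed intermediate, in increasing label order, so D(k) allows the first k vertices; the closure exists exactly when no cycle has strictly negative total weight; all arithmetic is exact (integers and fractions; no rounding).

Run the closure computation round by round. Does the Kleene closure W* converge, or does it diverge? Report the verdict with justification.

D(0):
  [0, 19, 12, 11]
  [∞, 0, -2, 14]
  [20, -1, 0, -7]
  [5, ∞, ∞, 0]
D(1):
  [0, 19, 12, 11]
  [∞, 0, -2, 14]
  [20, -1, 0, -7]
  [5, 24, 17, 0]
Detection: at round 2, diagonal entry (3, 3) turns strictly negative.
Key observation: the cycle 3->2->3 has total weight (-1) + (-2), which is strictly negative.
Answer: DIVERGES — negative cycle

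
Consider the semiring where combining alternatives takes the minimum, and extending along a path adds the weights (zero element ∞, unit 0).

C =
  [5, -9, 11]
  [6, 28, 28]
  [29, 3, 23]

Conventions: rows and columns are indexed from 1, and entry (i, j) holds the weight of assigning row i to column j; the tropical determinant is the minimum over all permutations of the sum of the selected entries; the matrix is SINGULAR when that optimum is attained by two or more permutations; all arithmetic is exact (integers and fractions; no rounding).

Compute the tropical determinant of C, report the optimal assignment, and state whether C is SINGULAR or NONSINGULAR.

σ = (1, 2, 3): 5 + 28 + 23 = 56
σ = (1, 3, 2): 5 + 28 + 3 = 36
σ = (2, 1, 3): (-9) + 6 + 23 = 20
σ = (2, 3, 1): (-9) + 28 + 29 = 48
σ = (3, 1, 2): 11 + 6 + 3 = 20
σ = (3, 2, 1): 11 + 28 + 29 = 68
Optimal value attained by: σ = (2, 1, 3).
Answer: det⊕(C) = 20; verdict: SINGULAR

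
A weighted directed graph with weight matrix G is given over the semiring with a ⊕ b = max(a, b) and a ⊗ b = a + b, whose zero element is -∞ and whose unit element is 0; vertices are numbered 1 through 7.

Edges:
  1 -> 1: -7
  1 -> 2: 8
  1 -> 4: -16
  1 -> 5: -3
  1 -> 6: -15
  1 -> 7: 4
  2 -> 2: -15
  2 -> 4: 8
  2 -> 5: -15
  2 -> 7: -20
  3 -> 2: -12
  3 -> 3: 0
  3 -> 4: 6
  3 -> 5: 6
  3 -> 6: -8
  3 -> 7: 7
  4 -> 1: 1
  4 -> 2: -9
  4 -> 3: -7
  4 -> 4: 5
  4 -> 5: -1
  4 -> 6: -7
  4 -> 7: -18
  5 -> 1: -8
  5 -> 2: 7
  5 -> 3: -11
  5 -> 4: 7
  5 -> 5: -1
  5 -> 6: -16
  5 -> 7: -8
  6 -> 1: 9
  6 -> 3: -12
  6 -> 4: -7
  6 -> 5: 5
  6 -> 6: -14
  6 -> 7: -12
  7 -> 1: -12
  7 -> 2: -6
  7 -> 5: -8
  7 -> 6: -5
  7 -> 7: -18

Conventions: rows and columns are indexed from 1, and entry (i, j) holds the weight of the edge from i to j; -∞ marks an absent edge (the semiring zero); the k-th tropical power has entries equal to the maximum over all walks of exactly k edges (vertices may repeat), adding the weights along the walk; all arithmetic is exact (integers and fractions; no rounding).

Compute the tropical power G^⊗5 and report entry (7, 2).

G^⊗2:
  [-6, 4, -14, 16, -4, -1, -3]
  [9, -1, 1, 13, 7, 1, -10]
  [7, 13, 0, 13, 6, 2, 7]
  [6, 9, -2, 10, 4, -2, 5]
  [8, 6, 0, 15, 6, 0, -4]
  [2, 17, -6, 12, 6, -6, 13]
  [4, -1, -17, 2, 0, -19, -8]
G^⊗3:
  [17, 7, 9, 21, 15, 9, -2]
  [14, 17, 6, 18, 12, 6, 13]
  [14, 15, 6, 21, 12, 6, 11]
  [11, 14, 3, 17, 9, 3, 10]
  [16, 16, 8, 20, 14, 8, 12]
  [13, 13, 5, 25, 11, 8, 6]
  [3, 12, -5, 7, 1, -5, 8]
G^⊗4:
  [22, 25, 14, 26, 20, 14, 21]
  [19, 22, 11, 25, 17, 11, 18]
  [22, 22, 14, 26, 20, 14, 18]
  [18, 19, 10, 22, 16, 10, 15]
  [21, 24, 13, 25, 19, 13, 20]
  [26, 21, 18, 30, 24, 18, 17]
  [8, 11, 0, 20, 6, 3, 7]
G^⊗5:
  [27, 30, 19, 33, 25, 19, 26]
  [26, 27, 18, 30, 24, 18, 23]
  [27, 30, 19, 31, 25, 19, 26]
  [23, 26, 15, 27, 21, 15, 22]
  [26, 29, 18, 32, 24, 18, 25]
  [31, 34, 23, 35, 29, 23, 30]
  [21, 16, 13, 25, 19, 13, 12]
Key observation: the optimum is the walk 7->2->4->4->1->2, with weight (-6) + 8 + 5 + 1 + 8 = 16.
Optimal value attained by: walk 7->2->4->4->1->2.
Answer: (G^⊗5)[7][2] = 16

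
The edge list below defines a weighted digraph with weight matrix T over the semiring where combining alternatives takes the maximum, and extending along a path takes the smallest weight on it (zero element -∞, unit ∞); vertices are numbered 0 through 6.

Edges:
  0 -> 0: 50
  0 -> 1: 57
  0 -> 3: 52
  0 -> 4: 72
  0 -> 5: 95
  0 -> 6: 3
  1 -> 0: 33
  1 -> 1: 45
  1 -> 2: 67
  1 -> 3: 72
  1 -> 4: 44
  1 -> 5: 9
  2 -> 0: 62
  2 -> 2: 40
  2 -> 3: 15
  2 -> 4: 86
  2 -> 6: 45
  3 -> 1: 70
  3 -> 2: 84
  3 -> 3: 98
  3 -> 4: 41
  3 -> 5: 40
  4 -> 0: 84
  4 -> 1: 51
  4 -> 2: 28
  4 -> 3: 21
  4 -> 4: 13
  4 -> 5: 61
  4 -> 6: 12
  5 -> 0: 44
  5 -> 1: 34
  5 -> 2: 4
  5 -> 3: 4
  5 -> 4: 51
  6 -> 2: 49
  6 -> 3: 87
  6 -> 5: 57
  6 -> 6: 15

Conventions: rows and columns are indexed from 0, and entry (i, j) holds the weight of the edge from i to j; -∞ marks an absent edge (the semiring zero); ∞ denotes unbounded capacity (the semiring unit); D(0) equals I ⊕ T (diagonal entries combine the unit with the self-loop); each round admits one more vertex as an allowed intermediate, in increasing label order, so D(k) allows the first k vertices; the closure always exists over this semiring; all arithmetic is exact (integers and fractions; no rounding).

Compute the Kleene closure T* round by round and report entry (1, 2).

D(0):
  [∞, 57, -∞, 52, 72, 95, 3]
  [33, ∞, 67, 72, 44, 9, -∞]
  [62, -∞, ∞, 15, 86, -∞, 45]
  [-∞, 70, 84, ∞, 41, 40, -∞]
  [84, 51, 28, 21, ∞, 61, 12]
  [44, 34, 4, 4, 51, ∞, -∞]
  [-∞, -∞, 49, 87, -∞, 57, ∞]
D(1):
  [∞, 57, -∞, 52, 72, 95, 3]
  [33, ∞, 67, 72, 44, 33, 3]
  [62, 57, ∞, 52, 86, 62, 45]
  [-∞, 70, 84, ∞, 41, 40, -∞]
  [84, 57, 28, 52, ∞, 84, 12]
  [44, 44, 4, 44, 51, ∞, 3]
  [-∞, -∞, 49, 87, -∞, 57, ∞]
D(2):
  [∞, 57, 57, 57, 72, 95, 3]
  [33, ∞, 67, 72, 44, 33, 3]
  [62, 57, ∞, 57, 86, 62, 45]
  [33, 70, 84, ∞, 44, 40, 3]
  [84, 57, 57, 57, ∞, 84, 12]
  [44, 44, 44, 44, 51, ∞, 3]
  [-∞, -∞, 49, 87, -∞, 57, ∞]
D(3):
  [∞, 57, 57, 57, 72, 95, 45]
  [62, ∞, 67, 72, 67, 62, 45]
  [62, 57, ∞, 57, 86, 62, 45]
  [62, 70, 84, ∞, 84, 62, 45]
  [84, 57, 57, 57, ∞, 84, 45]
  [44, 44, 44, 44, 51, ∞, 44]
  [49, 49, 49, 87, 49, 57, ∞]
D(4):
  [∞, 57, 57, 57, 72, 95, 45]
  [62, ∞, 72, 72, 72, 62, 45]
  [62, 57, ∞, 57, 86, 62, 45]
  [62, 70, 84, ∞, 84, 62, 45]
  [84, 57, 57, 57, ∞, 84, 45]
  [44, 44, 44, 44, 51, ∞, 44]
  [62, 70, 84, 87, 84, 62, ∞]
D(5):
  [∞, 57, 57, 57, 72, 95, 45]
  [72, ∞, 72, 72, 72, 72, 45]
  [84, 57, ∞, 57, 86, 84, 45]
  [84, 70, 84, ∞, 84, 84, 45]
  [84, 57, 57, 57, ∞, 84, 45]
  [51, 51, 51, 51, 51, ∞, 45]
  [84, 70, 84, 87, 84, 84, ∞]
D(6):
  [∞, 57, 57, 57, 72, 95, 45]
  [72, ∞, 72, 72, 72, 72, 45]
  [84, 57, ∞, 57, 86, 84, 45]
  [84, 70, 84, ∞, 84, 84, 45]
  [84, 57, 57, 57, ∞, 84, 45]
  [51, 51, 51, 51, 51, ∞, 45]
  [84, 70, 84, 87, 84, 84, ∞]
D(7):
  [∞, 57, 57, 57, 72, 95, 45]
  [72, ∞, 72, 72, 72, 72, 45]
  [84, 57, ∞, 57, 86, 84, 45]
  [84, 70, 84, ∞, 84, 84, 45]
  [84, 57, 57, 57, ∞, 84, 45]
  [51, 51, 51, 51, 51, ∞, 45]
  [84, 70, 84, 87, 84, 84, ∞]
Answer: T*[1][2] = 72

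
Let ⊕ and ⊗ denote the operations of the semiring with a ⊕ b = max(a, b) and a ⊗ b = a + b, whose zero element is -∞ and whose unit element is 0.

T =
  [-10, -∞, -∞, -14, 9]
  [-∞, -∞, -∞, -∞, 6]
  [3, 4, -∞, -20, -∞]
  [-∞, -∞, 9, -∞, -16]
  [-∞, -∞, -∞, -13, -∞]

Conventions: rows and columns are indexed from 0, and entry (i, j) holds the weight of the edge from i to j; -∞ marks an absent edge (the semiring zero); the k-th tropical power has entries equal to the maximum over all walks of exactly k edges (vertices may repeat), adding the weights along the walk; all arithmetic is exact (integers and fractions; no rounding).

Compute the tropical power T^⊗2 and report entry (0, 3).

T^⊗2:
  [-20, -∞, -5, -4, -1]
  [-∞, -∞, -∞, -7, -∞]
  [-7, -∞, -11, -11, 12]
  [12, 13, -∞, -11, -∞]
  [-∞, -∞, -4, -∞, -29]
Key observation: the optimum is the walk 0->4->3, with weight 9 + (-13) = -4.
Optimal value attained by: walk 0->4->3.
Answer: (T^⊗2)[0][3] = -4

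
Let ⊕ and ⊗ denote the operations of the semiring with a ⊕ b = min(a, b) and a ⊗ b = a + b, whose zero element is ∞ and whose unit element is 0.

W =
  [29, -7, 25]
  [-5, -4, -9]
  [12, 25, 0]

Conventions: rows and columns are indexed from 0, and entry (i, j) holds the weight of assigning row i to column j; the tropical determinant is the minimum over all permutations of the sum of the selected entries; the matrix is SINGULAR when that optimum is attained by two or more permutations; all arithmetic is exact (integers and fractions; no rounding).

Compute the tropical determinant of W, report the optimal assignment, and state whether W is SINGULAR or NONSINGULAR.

σ = (0, 1, 2): 29 + (-4) + 0 = 25
σ = (0, 2, 1): 29 + (-9) + 25 = 45
σ = (1, 0, 2): (-7) + (-5) + 0 = -12
σ = (1, 2, 0): (-7) + (-9) + 12 = -4
σ = (2, 0, 1): 25 + (-5) + 25 = 45
σ = (2, 1, 0): 25 + (-4) + 12 = 33
Optimal value attained by: σ = (1, 0, 2).
Answer: det⊕(W) = -12; verdict: NONSINGULAR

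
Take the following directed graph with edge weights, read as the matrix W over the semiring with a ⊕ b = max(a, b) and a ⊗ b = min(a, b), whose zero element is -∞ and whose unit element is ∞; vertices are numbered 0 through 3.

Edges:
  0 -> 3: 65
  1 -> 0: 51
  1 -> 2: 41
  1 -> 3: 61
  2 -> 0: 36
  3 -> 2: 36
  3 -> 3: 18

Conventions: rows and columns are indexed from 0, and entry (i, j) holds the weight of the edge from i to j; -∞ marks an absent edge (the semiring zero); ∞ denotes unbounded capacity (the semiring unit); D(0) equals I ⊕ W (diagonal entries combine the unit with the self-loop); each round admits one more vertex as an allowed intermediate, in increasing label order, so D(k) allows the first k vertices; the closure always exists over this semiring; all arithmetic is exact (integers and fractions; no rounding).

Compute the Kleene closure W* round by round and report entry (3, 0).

D(0):
  [∞, -∞, -∞, 65]
  [51, ∞, 41, 61]
  [36, -∞, ∞, -∞]
  [-∞, -∞, 36, ∞]
D(1):
  [∞, -∞, -∞, 65]
  [51, ∞, 41, 61]
  [36, -∞, ∞, 36]
  [-∞, -∞, 36, ∞]
D(2):
  [∞, -∞, -∞, 65]
  [51, ∞, 41, 61]
  [36, -∞, ∞, 36]
  [-∞, -∞, 36, ∞]
D(3):
  [∞, -∞, -∞, 65]
  [51, ∞, 41, 61]
  [36, -∞, ∞, 36]
  [36, -∞, 36, ∞]
D(4):
  [∞, -∞, 36, 65]
  [51, ∞, 41, 61]
  [36, -∞, ∞, 36]
  [36, -∞, 36, ∞]
Answer: W*[3][0] = 36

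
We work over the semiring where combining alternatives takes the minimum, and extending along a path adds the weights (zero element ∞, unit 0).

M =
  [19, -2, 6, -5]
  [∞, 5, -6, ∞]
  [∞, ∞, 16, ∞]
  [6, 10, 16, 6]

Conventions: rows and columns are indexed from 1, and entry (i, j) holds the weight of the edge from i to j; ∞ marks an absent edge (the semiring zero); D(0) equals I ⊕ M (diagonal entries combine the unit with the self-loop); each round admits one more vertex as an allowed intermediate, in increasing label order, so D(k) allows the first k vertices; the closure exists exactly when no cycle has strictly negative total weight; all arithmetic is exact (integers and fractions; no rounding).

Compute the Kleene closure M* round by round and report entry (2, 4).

D(0):
  [0, -2, 6, -5]
  [∞, 0, -6, ∞]
  [∞, ∞, 0, ∞]
  [6, 10, 16, 0]
D(1):
  [0, -2, 6, -5]
  [∞, 0, -6, ∞]
  [∞, ∞, 0, ∞]
  [6, 4, 12, 0]
D(2):
  [0, -2, -8, -5]
  [∞, 0, -6, ∞]
  [∞, ∞, 0, ∞]
  [6, 4, -2, 0]
D(3):
  [0, -2, -8, -5]
  [∞, 0, -6, ∞]
  [∞, ∞, 0, ∞]
  [6, 4, -2, 0]
D(4):
  [0, -2, -8, -5]
  [∞, 0, -6, ∞]
  [∞, ∞, 0, ∞]
  [6, 4, -2, 0]
Answer: M*[2][4] = ∞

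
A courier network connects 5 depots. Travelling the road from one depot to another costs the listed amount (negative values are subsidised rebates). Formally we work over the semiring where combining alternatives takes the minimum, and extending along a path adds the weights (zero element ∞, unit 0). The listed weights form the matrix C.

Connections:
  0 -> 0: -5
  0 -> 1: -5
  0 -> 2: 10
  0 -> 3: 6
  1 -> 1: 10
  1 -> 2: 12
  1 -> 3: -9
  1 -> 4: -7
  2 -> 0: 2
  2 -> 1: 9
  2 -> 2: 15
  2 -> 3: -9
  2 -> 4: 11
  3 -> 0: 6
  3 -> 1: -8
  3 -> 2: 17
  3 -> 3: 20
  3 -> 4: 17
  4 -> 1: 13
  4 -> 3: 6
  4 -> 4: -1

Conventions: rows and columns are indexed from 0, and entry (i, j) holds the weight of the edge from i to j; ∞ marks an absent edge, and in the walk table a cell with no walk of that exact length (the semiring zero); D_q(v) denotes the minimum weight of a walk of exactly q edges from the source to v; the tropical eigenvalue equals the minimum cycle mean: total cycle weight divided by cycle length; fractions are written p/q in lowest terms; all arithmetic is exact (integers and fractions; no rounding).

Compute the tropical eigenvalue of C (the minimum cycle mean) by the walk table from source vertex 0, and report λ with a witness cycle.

q=0: [0, ∞, ∞, ∞, ∞]
q=1: [-5, -5, 10, 6, ∞]
q=2: [-10, -10, 5, -14, -12]
q=3: [-15, -22, 0, -19, -17]
q=4: [-20, -27, -10, -31, -29]
q=5: [-25, -39, -15, -36, -34]
Optimal cycle mean attained by: cycle 1->3->1, total (-9) + (-8), length 2.
Answer: λ = -17/2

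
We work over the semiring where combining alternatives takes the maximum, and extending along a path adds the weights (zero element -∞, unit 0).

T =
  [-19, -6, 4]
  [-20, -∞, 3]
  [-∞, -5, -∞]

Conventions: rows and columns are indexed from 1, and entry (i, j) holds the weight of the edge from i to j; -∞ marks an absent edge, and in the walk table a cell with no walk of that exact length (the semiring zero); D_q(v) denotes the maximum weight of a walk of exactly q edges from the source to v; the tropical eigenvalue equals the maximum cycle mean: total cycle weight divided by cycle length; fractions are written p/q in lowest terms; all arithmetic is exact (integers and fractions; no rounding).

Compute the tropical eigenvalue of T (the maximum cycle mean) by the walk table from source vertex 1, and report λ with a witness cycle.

q=0: [0, -∞, -∞]
q=1: [-19, -6, 4]
q=2: [-26, -1, -3]
q=3: [-21, -8, 2]
Optimal cycle mean attained by: cycle 2->3->2, total 3 + (-5), length 2.
Answer: λ = -1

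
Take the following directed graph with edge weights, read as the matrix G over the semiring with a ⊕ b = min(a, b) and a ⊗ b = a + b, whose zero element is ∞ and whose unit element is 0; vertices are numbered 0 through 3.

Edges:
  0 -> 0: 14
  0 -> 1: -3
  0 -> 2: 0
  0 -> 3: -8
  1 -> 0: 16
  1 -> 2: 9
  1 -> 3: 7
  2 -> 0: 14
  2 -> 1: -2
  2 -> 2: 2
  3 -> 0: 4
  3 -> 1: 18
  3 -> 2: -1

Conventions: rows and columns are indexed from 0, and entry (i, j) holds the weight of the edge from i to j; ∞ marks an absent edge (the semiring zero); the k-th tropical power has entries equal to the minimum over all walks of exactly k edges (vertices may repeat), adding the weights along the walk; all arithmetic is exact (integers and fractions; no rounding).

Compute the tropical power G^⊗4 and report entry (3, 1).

G^⊗2:
  [-4, -2, -9, 4]
  [11, 7, 6, 8]
  [14, 0, 4, 5]
  [13, -3, 1, -4]
G^⊗3:
  [5, -11, -7, -12]
  [12, 4, 7, 3]
  [9, 2, 4, 6]
  [0, -1, -5, 4]
G^⊗4:
  [-8, -9, -13, -4]
  [7, 5, 2, 4]
  [10, 2, 5, 1]
  [8, -7, -3, -8]
Key observation: the optimum is the walk 3->0->3->2->1, with weight 4 + (-8) + (-1) + (-2) = -7.
Optimal value attained by: walk 3->0->3->2->1.
Answer: (G^⊗4)[3][1] = -7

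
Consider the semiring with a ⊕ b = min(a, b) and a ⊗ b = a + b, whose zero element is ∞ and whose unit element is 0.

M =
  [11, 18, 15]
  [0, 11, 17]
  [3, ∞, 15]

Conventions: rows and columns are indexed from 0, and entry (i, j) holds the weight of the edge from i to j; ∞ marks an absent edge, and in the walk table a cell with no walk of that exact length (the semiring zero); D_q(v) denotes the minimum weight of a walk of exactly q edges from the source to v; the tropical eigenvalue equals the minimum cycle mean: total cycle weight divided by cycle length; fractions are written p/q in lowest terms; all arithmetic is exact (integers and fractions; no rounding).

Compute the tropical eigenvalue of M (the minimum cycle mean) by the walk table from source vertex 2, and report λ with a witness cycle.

q=0: [∞, ∞, 0]
q=1: [3, ∞, 15]
q=2: [14, 21, 18]
q=3: [21, 32, 29]
Optimal cycle mean attained by: cycle 0->1->0, total 18 + 0, length 2.
Answer: λ = 9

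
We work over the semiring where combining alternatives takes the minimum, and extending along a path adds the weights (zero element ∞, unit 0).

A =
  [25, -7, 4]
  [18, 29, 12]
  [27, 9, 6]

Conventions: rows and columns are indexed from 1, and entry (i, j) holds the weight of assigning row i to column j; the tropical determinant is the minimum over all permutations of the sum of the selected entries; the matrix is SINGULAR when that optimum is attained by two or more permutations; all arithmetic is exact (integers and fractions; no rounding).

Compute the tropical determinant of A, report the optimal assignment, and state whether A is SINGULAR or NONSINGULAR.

σ = (1, 2, 3): 25 + 29 + 6 = 60
σ = (1, 3, 2): 25 + 12 + 9 = 46
σ = (2, 1, 3): (-7) + 18 + 6 = 17
σ = (2, 3, 1): (-7) + 12 + 27 = 32
σ = (3, 1, 2): 4 + 18 + 9 = 31
σ = (3, 2, 1): 4 + 29 + 27 = 60
Optimal value attained by: σ = (2, 1, 3).
Answer: det⊕(A) = 17; verdict: NONSINGULAR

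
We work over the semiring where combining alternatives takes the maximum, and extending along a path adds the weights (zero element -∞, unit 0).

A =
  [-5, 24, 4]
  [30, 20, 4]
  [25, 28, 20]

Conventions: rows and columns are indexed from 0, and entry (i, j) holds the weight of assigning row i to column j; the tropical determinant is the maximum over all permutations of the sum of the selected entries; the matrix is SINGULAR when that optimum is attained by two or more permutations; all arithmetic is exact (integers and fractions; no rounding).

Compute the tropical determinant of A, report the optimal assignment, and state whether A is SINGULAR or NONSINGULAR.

σ = (0, 1, 2): (-5) + 20 + 20 = 35
σ = (0, 2, 1): (-5) + 4 + 28 = 27
σ = (1, 0, 2): 24 + 30 + 20 = 74
σ = (1, 2, 0): 24 + 4 + 25 = 53
σ = (2, 0, 1): 4 + 30 + 28 = 62
σ = (2, 1, 0): 4 + 20 + 25 = 49
Optimal value attained by: σ = (1, 0, 2).
Answer: det⊕(A) = 74; verdict: NONSINGULAR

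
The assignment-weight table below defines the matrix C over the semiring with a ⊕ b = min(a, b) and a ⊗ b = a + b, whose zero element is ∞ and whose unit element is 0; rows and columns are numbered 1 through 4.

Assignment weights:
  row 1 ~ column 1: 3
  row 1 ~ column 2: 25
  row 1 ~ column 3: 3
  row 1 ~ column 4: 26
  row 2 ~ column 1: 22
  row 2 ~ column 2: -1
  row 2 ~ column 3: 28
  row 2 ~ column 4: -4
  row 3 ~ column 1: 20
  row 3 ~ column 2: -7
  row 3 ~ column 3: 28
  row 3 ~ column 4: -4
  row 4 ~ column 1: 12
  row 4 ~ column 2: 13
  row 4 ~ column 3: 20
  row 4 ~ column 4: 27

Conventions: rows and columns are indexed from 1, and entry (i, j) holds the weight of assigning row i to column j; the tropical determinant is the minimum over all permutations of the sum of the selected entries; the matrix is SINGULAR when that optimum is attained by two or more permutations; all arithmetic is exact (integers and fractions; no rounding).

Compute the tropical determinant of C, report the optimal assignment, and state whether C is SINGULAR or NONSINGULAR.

σ = (1, 2, 3, 4): 3 + (-1) + 28 + 27 = 57
σ = (1, 2, 4, 3): 3 + (-1) + (-4) + 20 = 18
σ = (1, 3, 2, 4): 3 + 28 + (-7) + 27 = 51
σ = (1, 3, 4, 2): 3 + 28 + (-4) + 13 = 40
σ = (1, 4, 2, 3): 3 + (-4) + (-7) + 20 = 12
σ = (1, 4, 3, 2): 3 + (-4) + 28 + 13 = 40
σ = (2, 1, 3, 4): 25 + 22 + 28 + 27 = 102
σ = (2, 1, 4, 3): 25 + 22 + (-4) + 20 = 63
σ = (2, 3, 1, 4): 25 + 28 + 20 + 27 = 100
σ = (2, 3, 4, 1): 25 + 28 + (-4) + 12 = 61
σ = (2, 4, 1, 3): 25 + (-4) + 20 + 20 = 61
σ = (2, 4, 3, 1): 25 + (-4) + 28 + 12 = 61
σ = (3, 1, 2, 4): 3 + 22 + (-7) + 27 = 45
σ = (3, 1, 4, 2): 3 + 22 + (-4) + 13 = 34
σ = (3, 2, 1, 4): 3 + (-1) + 20 + 27 = 49
σ = (3, 2, 4, 1): 3 + (-1) + (-4) + 12 = 10
σ = (3, 4, 1, 2): 3 + (-4) + 20 + 13 = 32
σ = (3, 4, 2, 1): 3 + (-4) + (-7) + 12 = 4
σ = (4, 1, 2, 3): 26 + 22 + (-7) + 20 = 61
σ = (4, 1, 3, 2): 26 + 22 + 28 + 13 = 89
σ = (4, 2, 1, 3): 26 + (-1) + 20 + 20 = 65
σ = (4, 2, 3, 1): 26 + (-1) + 28 + 12 = 65
σ = (4, 3, 1, 2): 26 + 28 + 20 + 13 = 87
σ = (4, 3, 2, 1): 26 + 28 + (-7) + 12 = 59
Optimal value attained by: σ = (3, 4, 2, 1).
Answer: det⊕(C) = 4; verdict: NONSINGULAR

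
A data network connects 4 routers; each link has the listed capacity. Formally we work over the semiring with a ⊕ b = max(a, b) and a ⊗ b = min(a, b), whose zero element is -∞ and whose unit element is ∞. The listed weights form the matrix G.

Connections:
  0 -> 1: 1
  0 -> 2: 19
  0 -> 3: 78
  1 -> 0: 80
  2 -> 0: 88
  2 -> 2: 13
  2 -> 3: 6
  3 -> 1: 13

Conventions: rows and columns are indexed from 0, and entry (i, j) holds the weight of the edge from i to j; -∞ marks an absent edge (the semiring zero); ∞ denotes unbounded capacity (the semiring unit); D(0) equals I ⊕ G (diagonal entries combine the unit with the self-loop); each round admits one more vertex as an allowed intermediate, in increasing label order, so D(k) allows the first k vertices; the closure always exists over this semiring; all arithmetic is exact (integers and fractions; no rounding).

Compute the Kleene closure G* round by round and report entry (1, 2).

D(0):
  [∞, 1, 19, 78]
  [80, ∞, -∞, -∞]
  [88, -∞, ∞, 6]
  [-∞, 13, -∞, ∞]
D(1):
  [∞, 1, 19, 78]
  [80, ∞, 19, 78]
  [88, 1, ∞, 78]
  [-∞, 13, -∞, ∞]
D(2):
  [∞, 1, 19, 78]
  [80, ∞, 19, 78]
  [88, 1, ∞, 78]
  [13, 13, 13, ∞]
D(3):
  [∞, 1, 19, 78]
  [80, ∞, 19, 78]
  [88, 1, ∞, 78]
  [13, 13, 13, ∞]
D(4):
  [∞, 13, 19, 78]
  [80, ∞, 19, 78]
  [88, 13, ∞, 78]
  [13, 13, 13, ∞]
Answer: G*[1][2] = 19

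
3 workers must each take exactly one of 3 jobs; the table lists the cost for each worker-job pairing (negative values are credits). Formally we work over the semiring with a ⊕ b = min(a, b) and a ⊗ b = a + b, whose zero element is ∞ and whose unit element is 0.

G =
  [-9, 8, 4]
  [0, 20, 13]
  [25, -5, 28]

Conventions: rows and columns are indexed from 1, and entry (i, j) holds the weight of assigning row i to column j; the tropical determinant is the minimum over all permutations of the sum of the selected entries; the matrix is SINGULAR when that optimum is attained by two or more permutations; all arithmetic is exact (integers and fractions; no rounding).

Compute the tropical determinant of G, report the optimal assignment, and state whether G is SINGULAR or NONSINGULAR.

σ = (1, 2, 3): (-9) + 20 + 28 = 39
σ = (1, 3, 2): (-9) + 13 + (-5) = -1
σ = (2, 1, 3): 8 + 0 + 28 = 36
σ = (2, 3, 1): 8 + 13 + 25 = 46
σ = (3, 1, 2): 4 + 0 + (-5) = -1
σ = (3, 2, 1): 4 + 20 + 25 = 49
Optimal value attained by: σ = (1, 3, 2).
Answer: det⊕(G) = -1; verdict: SINGULAR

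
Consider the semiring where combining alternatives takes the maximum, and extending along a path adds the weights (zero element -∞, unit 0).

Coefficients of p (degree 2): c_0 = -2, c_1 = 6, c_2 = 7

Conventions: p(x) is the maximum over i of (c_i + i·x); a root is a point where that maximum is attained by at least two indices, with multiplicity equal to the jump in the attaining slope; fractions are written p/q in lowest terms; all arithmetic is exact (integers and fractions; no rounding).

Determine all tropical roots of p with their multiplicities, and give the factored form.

hull edge (i=0, c=-2) to (i=1, c=6): slope 8, span 1
hull edge (i=1, c=6) to (i=2, c=7): slope 1, span 1
Factored form: p(x) = 7 ⊗ (x ⊕ (-8)) ⊗ (x ⊕ (-1))
Answer: roots = -8 (mult 1), -1 (mult 1)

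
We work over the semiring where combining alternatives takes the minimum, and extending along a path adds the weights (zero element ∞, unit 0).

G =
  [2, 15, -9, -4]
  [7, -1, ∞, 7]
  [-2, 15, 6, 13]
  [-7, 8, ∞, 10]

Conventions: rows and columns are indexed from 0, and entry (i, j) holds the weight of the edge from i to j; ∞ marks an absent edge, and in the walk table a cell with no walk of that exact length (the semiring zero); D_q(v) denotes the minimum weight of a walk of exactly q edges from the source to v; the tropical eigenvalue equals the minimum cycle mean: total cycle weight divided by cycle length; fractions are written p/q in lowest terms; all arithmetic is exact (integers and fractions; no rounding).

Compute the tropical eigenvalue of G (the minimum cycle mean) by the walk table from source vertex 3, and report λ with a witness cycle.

q=0: [∞, ∞, ∞, 0]
q=1: [-7, 8, ∞, 10]
q=2: [-5, 7, -16, -11]
q=3: [-18, -3, -14, -9]
q=4: [-16, -4, -27, -22]
Optimal cycle mean attained by: cycle 0->2->0, total (-9) + (-2), length 2.
Answer: λ = -11/2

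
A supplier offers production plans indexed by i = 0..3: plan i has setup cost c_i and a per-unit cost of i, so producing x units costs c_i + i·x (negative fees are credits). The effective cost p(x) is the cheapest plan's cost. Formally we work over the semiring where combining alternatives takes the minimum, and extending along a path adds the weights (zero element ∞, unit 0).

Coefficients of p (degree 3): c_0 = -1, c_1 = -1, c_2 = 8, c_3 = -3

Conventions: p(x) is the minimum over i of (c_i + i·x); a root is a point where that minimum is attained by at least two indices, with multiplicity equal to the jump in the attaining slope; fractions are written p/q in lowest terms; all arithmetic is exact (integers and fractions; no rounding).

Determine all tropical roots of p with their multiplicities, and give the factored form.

hull edge (i=0, c=-1) to (i=3, c=-3): slope -2/3, span 3
Factored form: p(x) = -3 ⊗ (x ⊕ 2/3) ⊗ (x ⊕ 2/3) ⊗ (x ⊕ 2/3)
Answer: roots = 2/3 (mult 3)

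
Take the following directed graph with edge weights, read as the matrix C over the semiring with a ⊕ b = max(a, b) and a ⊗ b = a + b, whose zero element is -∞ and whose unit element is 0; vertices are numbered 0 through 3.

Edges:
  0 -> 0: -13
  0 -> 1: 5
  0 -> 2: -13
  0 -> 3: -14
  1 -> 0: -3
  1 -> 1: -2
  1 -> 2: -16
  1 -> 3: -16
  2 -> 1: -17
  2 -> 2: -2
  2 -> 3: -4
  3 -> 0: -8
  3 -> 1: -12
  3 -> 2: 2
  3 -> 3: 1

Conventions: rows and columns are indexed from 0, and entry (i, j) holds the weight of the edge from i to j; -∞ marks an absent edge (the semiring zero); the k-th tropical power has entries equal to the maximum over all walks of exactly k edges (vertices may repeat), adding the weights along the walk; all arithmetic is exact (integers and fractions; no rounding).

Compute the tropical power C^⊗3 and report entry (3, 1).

C^⊗2:
  [2, 3, -11, -11]
  [-5, 2, -14, -15]
  [-12, -16, -2, -3]
  [-7, -3, 3, 2]
C^⊗3:
  [0, 7, -9, -10]
  [-1, 0, -13, -14]
  [-11, -7, -1, -2]
  [-6, -2, 4, 3]
Key observation: the optimum is the walk 3->3->0->1, with weight 1 + (-8) + 5 = -2.
Optimal value attained by: walk 3->3->0->1.
Answer: (C^⊗3)[3][1] = -2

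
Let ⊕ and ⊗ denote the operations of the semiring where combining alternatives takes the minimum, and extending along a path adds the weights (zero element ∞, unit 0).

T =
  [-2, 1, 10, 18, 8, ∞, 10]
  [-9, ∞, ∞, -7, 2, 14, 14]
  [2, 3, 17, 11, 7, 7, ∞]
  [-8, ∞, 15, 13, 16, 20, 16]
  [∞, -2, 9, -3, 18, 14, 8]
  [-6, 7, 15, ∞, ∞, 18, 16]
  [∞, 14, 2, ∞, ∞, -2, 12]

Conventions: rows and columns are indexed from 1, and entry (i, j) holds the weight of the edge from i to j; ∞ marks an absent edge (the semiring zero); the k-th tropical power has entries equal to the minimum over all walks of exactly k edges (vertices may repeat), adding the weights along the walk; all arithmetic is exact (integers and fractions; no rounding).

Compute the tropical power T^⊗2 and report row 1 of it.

T^⊗2:
  [-8, -1, 8, -6, 3, 8, 8]
  [-15, -8, 1, -1, -1, 12, 1]
  [-6, 3, 12, -4, 5, 17, 12]
  [-10, -7, 2, 10, 0, 14, 2]
  [-11, 12, 10, -9, 0, 6, 12]
  [-8, -5, 4, 0, 2, 14, 4]
  [-8, 5, 13, 7, 9, 9, 14]
Answer: row 1 of T^⊗2 = [-8, -1, 8, -6, 3, 8, 8]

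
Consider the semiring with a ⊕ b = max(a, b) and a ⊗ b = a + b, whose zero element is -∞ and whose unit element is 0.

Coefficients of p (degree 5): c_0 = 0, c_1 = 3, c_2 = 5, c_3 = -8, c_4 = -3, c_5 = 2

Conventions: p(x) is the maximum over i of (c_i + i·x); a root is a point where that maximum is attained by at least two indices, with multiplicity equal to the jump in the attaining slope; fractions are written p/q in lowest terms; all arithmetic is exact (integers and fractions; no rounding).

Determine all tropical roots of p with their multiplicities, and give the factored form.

hull edge (i=0, c=0) to (i=1, c=3): slope 3, span 1
hull edge (i=1, c=3) to (i=2, c=5): slope 2, span 1
hull edge (i=2, c=5) to (i=5, c=2): slope -1, span 3
Factored form: p(x) = 2 ⊗ (x ⊕ (-3)) ⊗ (x ⊕ (-2)) ⊗ (x ⊕ 1) ⊗ (x ⊕ 1) ⊗ (x ⊕ 1)
Answer: roots = -3 (mult 1), -2 (mult 1), 1 (mult 3)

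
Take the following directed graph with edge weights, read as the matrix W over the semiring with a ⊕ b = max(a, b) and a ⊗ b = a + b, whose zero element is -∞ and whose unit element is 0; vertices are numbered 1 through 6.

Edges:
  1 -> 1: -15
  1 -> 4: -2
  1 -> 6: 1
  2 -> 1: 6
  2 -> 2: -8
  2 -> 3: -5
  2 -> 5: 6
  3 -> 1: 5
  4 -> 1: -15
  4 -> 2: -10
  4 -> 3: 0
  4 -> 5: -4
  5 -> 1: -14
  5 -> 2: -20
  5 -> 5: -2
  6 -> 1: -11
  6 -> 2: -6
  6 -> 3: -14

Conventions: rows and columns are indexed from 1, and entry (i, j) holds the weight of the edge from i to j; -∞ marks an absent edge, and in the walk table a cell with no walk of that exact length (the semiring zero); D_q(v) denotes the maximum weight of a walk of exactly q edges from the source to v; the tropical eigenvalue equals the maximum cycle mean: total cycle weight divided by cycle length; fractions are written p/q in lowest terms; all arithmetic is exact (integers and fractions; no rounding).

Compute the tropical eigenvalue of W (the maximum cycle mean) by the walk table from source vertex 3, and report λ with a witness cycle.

q=0: [-∞, -∞, 0, -∞, -∞, -∞]
q=1: [5, -∞, -∞, -∞, -∞, -∞]
q=2: [-10, -∞, -∞, 3, -∞, 6]
q=3: [-5, 0, 3, -12, -1, -9]
q=4: [8, -8, -5, -7, 6, -4]
q=5: [0, -10, -7, 6, 4, 9]
q=6: [-2, 3, 6, -2, 2, 1]
Optimal cycle mean attained by: cycle 1->4->3->1, total (-2) + 0 + 5, length 3.
Answer: λ = 1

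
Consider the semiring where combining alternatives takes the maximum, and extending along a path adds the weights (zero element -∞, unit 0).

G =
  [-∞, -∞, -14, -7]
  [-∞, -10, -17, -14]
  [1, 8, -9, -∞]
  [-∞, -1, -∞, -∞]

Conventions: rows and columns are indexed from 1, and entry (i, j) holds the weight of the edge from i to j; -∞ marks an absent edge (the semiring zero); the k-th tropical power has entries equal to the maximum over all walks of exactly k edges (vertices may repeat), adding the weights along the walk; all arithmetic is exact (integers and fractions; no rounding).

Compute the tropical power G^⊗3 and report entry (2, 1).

G^⊗2:
  [-13, -6, -23, -∞]
  [-16, -9, -26, -24]
  [-8, -1, -9, -6]
  [-∞, -11, -18, -15]
G^⊗3:
  [-22, -15, -23, -20]
  [-25, -18, -26, -23]
  [-8, -1, -18, -15]
  [-17, -10, -27, -25]
Key observation: the optimum is the walk 2->3->3->1, with weight (-17) + (-9) + 1 = -25.
Optimal value attained by: walk 2->3->3->1.
Answer: (G^⊗3)[2][1] = -25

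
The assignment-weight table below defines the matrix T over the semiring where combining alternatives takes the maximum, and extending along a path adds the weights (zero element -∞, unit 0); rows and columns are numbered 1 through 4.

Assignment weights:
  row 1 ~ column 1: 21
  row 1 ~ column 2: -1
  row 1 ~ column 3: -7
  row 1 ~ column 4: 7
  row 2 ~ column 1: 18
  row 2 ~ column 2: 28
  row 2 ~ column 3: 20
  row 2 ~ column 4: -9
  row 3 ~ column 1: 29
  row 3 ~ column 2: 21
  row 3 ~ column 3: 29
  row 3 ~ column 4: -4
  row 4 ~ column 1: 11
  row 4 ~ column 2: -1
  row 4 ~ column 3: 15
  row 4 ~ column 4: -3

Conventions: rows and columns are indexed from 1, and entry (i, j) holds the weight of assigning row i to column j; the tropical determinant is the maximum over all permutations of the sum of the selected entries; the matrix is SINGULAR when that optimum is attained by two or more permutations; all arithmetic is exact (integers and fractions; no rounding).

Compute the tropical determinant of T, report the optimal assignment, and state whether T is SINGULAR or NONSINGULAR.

σ = (1, 2, 3, 4): 21 + 28 + 29 + (-3) = 75
σ = (1, 2, 4, 3): 21 + 28 + (-4) + 15 = 60
σ = (1, 3, 2, 4): 21 + 20 + 21 + (-3) = 59
σ = (1, 3, 4, 2): 21 + 20 + (-4) + (-1) = 36
σ = (1, 4, 2, 3): 21 + (-9) + 21 + 15 = 48
σ = (1, 4, 3, 2): 21 + (-9) + 29 + (-1) = 40
σ = (2, 1, 3, 4): (-1) + 18 + 29 + (-3) = 43
σ = (2, 1, 4, 3): (-1) + 18 + (-4) + 15 = 28
σ = (2, 3, 1, 4): (-1) + 20 + 29 + (-3) = 45
σ = (2, 3, 4, 1): (-1) + 20 + (-4) + 11 = 26
σ = (2, 4, 1, 3): (-1) + (-9) + 29 + 15 = 34
σ = (2, 4, 3, 1): (-1) + (-9) + 29 + 11 = 30
σ = (3, 1, 2, 4): (-7) + 18 + 21 + (-3) = 29
σ = (3, 1, 4, 2): (-7) + 18 + (-4) + (-1) = 6
σ = (3, 2, 1, 4): (-7) + 28 + 29 + (-3) = 47
σ = (3, 2, 4, 1): (-7) + 28 + (-4) + 11 = 28
σ = (3, 4, 1, 2): (-7) + (-9) + 29 + (-1) = 12
σ = (3, 4, 2, 1): (-7) + (-9) + 21 + 11 = 16
σ = (4, 1, 2, 3): 7 + 18 + 21 + 15 = 61
σ = (4, 1, 3, 2): 7 + 18 + 29 + (-1) = 53
σ = (4, 2, 1, 3): 7 + 28 + 29 + 15 = 79
σ = (4, 2, 3, 1): 7 + 28 + 29 + 11 = 75
σ = (4, 3, 1, 2): 7 + 20 + 29 + (-1) = 55
σ = (4, 3, 2, 1): 7 + 20 + 21 + 11 = 59
Optimal value attained by: σ = (4, 2, 1, 3).
Answer: det⊕(T) = 79; verdict: NONSINGULAR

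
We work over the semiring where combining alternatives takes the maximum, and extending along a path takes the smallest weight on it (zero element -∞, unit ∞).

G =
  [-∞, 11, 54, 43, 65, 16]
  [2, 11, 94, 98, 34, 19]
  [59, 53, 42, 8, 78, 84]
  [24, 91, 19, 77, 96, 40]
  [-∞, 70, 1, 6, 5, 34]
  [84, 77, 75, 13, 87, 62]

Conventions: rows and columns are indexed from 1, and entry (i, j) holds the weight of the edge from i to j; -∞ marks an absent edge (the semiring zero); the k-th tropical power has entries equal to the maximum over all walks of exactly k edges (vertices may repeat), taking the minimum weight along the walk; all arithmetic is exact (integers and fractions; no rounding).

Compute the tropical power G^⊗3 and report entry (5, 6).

G^⊗2:
  [54, 65, 42, 43, 54, 54]
  [59, 91, 42, 77, 96, 84]
  [84, 77, 75, 53, 84, 62]
  [40, 77, 91, 91, 77, 40]
  [34, 34, 70, 70, 34, 34]
  [62, 70, 77, 77, 75, 75]
G^⊗3:
  [54, 54, 65, 65, 54, 54]
  [84, 77, 91, 91, 84, 62]
  [62, 70, 77, 77, 75, 75]
  [59, 91, 77, 77, 91, 84]
  [59, 70, 42, 70, 70, 70]
  [75, 77, 75, 77, 77, 77]
Key observation: the optimum is the walk 5->2->3->6, with weight 70 min 94 min 84 = 70.
Optimal value attained by: walk 5->2->3->6.
Answer: (G^⊗3)[5][6] = 70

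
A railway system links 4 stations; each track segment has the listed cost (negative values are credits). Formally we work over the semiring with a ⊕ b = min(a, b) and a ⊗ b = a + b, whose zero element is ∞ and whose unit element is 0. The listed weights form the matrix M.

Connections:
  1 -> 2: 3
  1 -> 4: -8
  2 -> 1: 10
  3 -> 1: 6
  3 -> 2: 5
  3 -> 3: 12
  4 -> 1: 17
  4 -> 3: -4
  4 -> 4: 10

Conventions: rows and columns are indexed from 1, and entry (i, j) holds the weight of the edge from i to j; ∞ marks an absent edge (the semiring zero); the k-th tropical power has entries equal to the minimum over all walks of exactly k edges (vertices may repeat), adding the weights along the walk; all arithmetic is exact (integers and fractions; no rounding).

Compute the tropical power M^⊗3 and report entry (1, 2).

M^⊗2:
  [9, ∞, -12, 2]
  [∞, 13, ∞, 2]
  [15, 9, 24, -2]
  [2, 1, 6, 9]
M^⊗3:
  [-6, -7, -2, 1]
  [19, ∞, -2, 12]
  [15, 18, -6, 7]
  [11, 5, 5, -6]
Key observation: the optimum is the walk 1->4->3->2, with weight (-8) + (-4) + 5 = -7.
Optimal value attained by: walk 1->4->3->2.
Answer: (M^⊗3)[1][2] = -7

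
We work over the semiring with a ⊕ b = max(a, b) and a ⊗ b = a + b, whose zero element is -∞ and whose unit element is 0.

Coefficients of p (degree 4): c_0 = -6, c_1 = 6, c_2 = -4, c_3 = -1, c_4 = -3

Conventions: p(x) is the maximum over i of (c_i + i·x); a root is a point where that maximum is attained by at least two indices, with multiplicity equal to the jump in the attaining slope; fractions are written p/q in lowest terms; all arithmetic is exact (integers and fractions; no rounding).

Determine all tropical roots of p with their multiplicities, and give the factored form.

hull edge (i=0, c=-6) to (i=1, c=6): slope 12, span 1
hull edge (i=1, c=6) to (i=4, c=-3): slope -3, span 3
Factored form: p(x) = -3 ⊗ (x ⊕ (-12)) ⊗ (x ⊕ 3) ⊗ (x ⊕ 3) ⊗ (x ⊕ 3)
Answer: roots = -12 (mult 1), 3 (mult 3)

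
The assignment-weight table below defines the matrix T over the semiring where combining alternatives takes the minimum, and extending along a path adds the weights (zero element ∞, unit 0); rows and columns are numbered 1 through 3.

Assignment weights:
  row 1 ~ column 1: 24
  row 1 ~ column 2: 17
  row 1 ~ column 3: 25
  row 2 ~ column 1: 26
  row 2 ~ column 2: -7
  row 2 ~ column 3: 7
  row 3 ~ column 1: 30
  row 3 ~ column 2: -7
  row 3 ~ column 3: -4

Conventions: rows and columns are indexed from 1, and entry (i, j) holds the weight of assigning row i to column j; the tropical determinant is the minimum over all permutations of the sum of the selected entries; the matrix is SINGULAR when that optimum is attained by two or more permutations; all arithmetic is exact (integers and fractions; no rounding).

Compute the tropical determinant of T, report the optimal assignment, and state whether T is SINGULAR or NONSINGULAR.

σ = (1, 2, 3): 24 + (-7) + (-4) = 13
σ = (1, 3, 2): 24 + 7 + (-7) = 24
σ = (2, 1, 3): 17 + 26 + (-4) = 39
σ = (2, 3, 1): 17 + 7 + 30 = 54
σ = (3, 1, 2): 25 + 26 + (-7) = 44
σ = (3, 2, 1): 25 + (-7) + 30 = 48
Optimal value attained by: σ = (1, 2, 3).
Answer: det⊕(T) = 13; verdict: NONSINGULAR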